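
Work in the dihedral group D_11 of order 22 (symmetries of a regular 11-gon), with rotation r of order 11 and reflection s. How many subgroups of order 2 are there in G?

|G| = 22 and 2 | 22, so subgroups of order 2 are possible by Lagrange.
The subgroups of order 2 are: {e, r^10s}; {e, r^2s}; {e, r^3s}; {e, r^4s}; … (11 in all).
So G has 11 subgroups of order 2.

11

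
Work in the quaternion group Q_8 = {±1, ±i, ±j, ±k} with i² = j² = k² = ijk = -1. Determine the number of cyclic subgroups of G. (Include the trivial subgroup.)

5

Each element a generates a cyclic subgroup ⟨a⟩; distinct elements may generate the same one (a cyclic group of order d has φ(d) generators).
Cyclic subgroups by order — order 1: 1; order 2: 1; order 4: 3.
Total: 5.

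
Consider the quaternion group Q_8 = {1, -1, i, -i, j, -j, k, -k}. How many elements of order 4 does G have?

6

The elements of order 4 are: i, -i, j, -j, k, -k.
That's 6.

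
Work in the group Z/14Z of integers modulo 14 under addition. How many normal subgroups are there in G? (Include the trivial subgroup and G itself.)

G is abelian, so every subgroup is normal.
G has 4 subgroups in total, hence 4 normal subgroups.

4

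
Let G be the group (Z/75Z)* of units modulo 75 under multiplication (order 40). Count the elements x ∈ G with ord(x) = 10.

Enumerating element orders in G gives 12 elements of order 10.

12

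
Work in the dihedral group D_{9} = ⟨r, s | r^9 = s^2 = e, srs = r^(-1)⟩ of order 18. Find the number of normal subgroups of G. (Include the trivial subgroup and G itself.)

4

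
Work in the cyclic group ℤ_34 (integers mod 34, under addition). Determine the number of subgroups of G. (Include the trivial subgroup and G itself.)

4

Subgroups of the cyclic group ℤ_34 correspond bijectively to divisors of 34.
Divisors of 34: 1, 2, 17, 34.
So ℤ_34 has 4 subgroups.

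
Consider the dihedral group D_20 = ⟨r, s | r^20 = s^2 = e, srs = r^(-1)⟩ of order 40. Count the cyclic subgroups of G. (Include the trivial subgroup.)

26

Group the elements of G by the cyclic subgroup they generate; each cyclic subgroup of order d accounts for φ(d) elements.
Cyclic subgroups by order — order 1: 1; order 2: 21; order 4: 1; order 5: 1; order 10: 1; order 20: 1.
Total: 26.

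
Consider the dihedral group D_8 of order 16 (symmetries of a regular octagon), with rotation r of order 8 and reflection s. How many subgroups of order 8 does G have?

3

|G| = 16 and 8 | 16, so subgroups of order 8 are possible by Lagrange.
The subgroups of order 8 are: {e, r, r^2, r^3, r^4, r^5, r^6, r^7}; {e, r^2, r^4, r^6, s, r^2s, r^4s, r^6s}; {e, r^2, r^4, r^6, rs, r^3s, r^5s, r^7s}.
So G has 3 subgroups of order 8.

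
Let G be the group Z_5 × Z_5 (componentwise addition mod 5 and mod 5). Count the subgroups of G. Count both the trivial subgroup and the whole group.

|G| = 25, so by Lagrange every subgroup order divides 25. Divisors: 1, 5, 25.
Subgroups by order — order 1: 1; order 5: 6; order 25: 1.
Total: 1 + 6 + 1 = 8.

8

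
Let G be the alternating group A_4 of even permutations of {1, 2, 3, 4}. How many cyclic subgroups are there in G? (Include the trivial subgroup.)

A cyclic subgroup of order d is generated by each of its φ(d) elements of order d, so the cyclic subgroups of order d number (#elements of order d)/φ(d).
Cyclic subgroups by order — order 1: 1; order 2: 3; order 3: 4.
Total: 8.

8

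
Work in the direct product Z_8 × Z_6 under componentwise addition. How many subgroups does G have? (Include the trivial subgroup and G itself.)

|G| = 48, so by Lagrange every subgroup order divides 48. Divisors: 1, 2, 3, 4, 6, 8, 12, 16, 24, 48.
Subgroups by order — order 1: 1; order 2: 3; order 3: 1; order 4: 3; order 6: 3; order 8: 3; order 12: 3; order 16: 1; order 24: 3; order 48: 1.
Total: 1 + 3 + 1 + 3 + 3 + 3 + 3 + 1 + 3 + 1 = 22.

22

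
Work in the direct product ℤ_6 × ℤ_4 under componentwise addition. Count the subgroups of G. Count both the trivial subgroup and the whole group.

|G| = 24, so by Lagrange every subgroup order divides 24. Divisors: 1, 2, 3, 4, 6, 8, 12, 24.
Subgroups by order — order 1: 1; order 2: 3; order 3: 1; order 4: 3; order 6: 3; order 8: 1; order 12: 3; order 24: 1.
Total: 1 + 3 + 1 + 3 + 3 + 1 + 3 + 1 = 16.

16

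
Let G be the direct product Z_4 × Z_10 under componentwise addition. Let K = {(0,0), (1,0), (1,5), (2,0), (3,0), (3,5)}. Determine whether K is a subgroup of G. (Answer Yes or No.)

|K| = 6 does not divide |G| = 40, so by Lagrange K is not a subgroup.

No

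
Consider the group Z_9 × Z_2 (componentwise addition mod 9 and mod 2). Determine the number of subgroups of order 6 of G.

|G| = 18 and 6 | 18, so subgroups of order 6 are possible by Lagrange.
The subgroups of order 6 are: {(0,0), (0,1), (3,0), (3,1), (6,0), (6,1)}.
So G has 1 subgroup of order 6.

1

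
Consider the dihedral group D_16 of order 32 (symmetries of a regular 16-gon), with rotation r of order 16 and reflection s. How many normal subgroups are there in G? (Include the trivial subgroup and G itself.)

8

G has 36 subgroups. Checking conjugation-invariance by order — order 1: 1/1 normal; order 2: 1/17 normal; order 4: 1/9 normal; order 8: 1/5 normal; order 16: 3/3 normal; order 32: 1/1 normal.
Total normal subgroups: 8.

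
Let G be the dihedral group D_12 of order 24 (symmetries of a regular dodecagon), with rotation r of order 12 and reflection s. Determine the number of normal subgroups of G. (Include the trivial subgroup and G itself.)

9

G has 34 subgroups. Checking conjugation-invariance by order — order 1: 1/1 normal; order 2: 1/13 normal; order 3: 1/1 normal; order 4: 1/7 normal; order 6: 1/5 normal; order 8: 0/3 normal; order 12: 3/3 normal; order 24: 1/1 normal.
Total normal subgroups: 9.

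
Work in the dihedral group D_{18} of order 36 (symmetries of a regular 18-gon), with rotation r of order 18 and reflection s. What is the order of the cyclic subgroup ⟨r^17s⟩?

Computing powers of r^17s: the smallest k with (r^17s)^k = e is k = 2.

2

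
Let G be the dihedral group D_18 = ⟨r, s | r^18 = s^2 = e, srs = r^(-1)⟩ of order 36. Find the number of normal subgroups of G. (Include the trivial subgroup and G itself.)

9

G has 45 subgroups. Checking conjugation-invariance by order — order 1: 1/1 normal; order 2: 1/19 normal; order 3: 1/1 normal; order 4: 0/9 normal; order 6: 1/7 normal; order 9: 1/1 normal; order 12: 0/3 normal; order 18: 3/3 normal; order 36: 1/1 normal.
Total normal subgroups: 9.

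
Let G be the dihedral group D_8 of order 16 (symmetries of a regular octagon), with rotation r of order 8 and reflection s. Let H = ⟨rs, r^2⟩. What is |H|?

8

|⟨rs⟩| = 2 and |⟨r^2⟩| = 4, so |H| is a multiple of lcm(2, 4) = 4 and divides |G| = 16.
Closing under the operation: H = {e, r^2, r^4, r^6, rs, r^3s, r^5s, r^7s}, so |H| = 8.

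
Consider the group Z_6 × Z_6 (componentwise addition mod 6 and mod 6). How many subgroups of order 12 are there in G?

|G| = 36 and 12 | 36, so subgroups of order 12 are possible by Lagrange.
The subgroups of order 12 are: {(0,0), (0,1), (0,2), (0,3), (0,4), (0,5), (3,0), (3,1), (3,2), (3,3), (3,4), (3,5)}; {(0,0), (0,3), (1,0), (1,3), (2,0), (2,3), (3,0), (3,3), (4,0), (4,3), (5,0), (5,3)}; {(0,0), (0,3), (1,1), (1,4), (2,2), (2,5), (3,0), (3,3), (4,1), (4,4), (5,2), (5,5)}; {(0,0), (0,3), (1,2), (1,5), (2,1), (2,4), (3,0), (3,3), (4,2), (4,5), (5,1), (5,4)}.
So G has 4 subgroups of order 12.

4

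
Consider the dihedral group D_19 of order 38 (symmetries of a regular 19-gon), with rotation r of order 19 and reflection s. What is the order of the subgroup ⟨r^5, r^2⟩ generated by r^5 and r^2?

19

|⟨r^5⟩| = 19 and |⟨r^2⟩| = 19, so |H| is a multiple of lcm(19, 19) = 19 and divides |G| = 38.
Closing under the operation: H = {e, r, r^2, r^3, r^4, r^5, r^6, r^7, r^8, r^9, r^10, r^11, r^12, r^13, r^14, r^15, r^16, r^17, r^18}, so |H| = 19.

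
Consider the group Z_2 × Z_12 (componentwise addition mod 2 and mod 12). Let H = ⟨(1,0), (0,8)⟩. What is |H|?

6

|⟨(1,0)⟩| = 2 and |⟨(0,8)⟩| = 3, so |H| is a multiple of lcm(2, 3) = 6 and divides |G| = 24.
Closing under the operation: H = {(0,0), (0,4), (0,8), (1,0), (1,4), (1,8)}, so |H| = 6.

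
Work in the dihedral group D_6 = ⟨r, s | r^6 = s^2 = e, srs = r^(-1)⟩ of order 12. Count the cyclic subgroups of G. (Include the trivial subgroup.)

Group the elements of G by the cyclic subgroup they generate; each cyclic subgroup of order d accounts for φ(d) elements.
Cyclic subgroups by order — order 1: 1; order 2: 7; order 3: 1; order 6: 1.
Total: 10.

10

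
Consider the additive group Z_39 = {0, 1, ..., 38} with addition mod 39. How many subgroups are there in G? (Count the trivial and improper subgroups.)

A cyclic group of order 39 has exactly one subgroup for each divisor of 39.
Divisors of 39: 1, 3, 13, 39.
So Z_39 has 4 subgroups.

4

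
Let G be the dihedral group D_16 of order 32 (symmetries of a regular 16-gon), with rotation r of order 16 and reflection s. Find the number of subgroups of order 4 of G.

|G| = 32 and 4 | 32, so subgroups of order 4 are possible by Lagrange.
The subgroups of order 4 are: {e, r^8, r^2s, r^10s}; {e, r^8, r^3s, r^11s}; {e, r^4, r^8, r^12}; {e, r^8, r^4s, r^12s}; … (9 in all).
So G has 9 subgroups of order 4.

9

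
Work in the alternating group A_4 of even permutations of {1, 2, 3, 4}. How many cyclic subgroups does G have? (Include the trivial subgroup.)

Group the elements of G by the cyclic subgroup they generate; each cyclic subgroup of order d accounts for φ(d) elements.
Cyclic subgroups by order — order 1: 1; order 2: 3; order 3: 4.
Total: 8.

8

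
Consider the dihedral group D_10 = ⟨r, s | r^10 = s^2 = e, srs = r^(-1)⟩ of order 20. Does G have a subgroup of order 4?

Yes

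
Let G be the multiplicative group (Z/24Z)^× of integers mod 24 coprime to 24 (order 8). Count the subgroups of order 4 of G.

7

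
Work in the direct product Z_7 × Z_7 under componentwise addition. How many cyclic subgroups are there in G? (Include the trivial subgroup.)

Each element a generates a cyclic subgroup ⟨a⟩; distinct elements may generate the same one (a cyclic group of order d has φ(d) generators).
Cyclic subgroups by order — order 1: 1; order 7: 8.
Total: 9.

9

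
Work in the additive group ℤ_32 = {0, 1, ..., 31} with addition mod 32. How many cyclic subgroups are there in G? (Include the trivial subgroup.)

6

A cyclic subgroup of order d is generated by each of its φ(d) elements of order d, so the cyclic subgroups of order d number (#elements of order d)/φ(d).
Cyclic subgroups by order — order 1: 1; order 2: 1; order 4: 1; order 8: 1; order 16: 1; order 32: 1.
Total: 6.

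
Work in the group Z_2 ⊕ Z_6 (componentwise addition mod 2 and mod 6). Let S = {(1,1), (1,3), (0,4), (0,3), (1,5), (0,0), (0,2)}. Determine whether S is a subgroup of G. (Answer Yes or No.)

No

|S| = 7 does not divide |G| = 12, so by Lagrange S is not a subgroup.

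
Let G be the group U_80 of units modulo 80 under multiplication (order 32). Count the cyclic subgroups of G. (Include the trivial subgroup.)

20

Each element a generates a cyclic subgroup ⟨a⟩; distinct elements may generate the same one (a cyclic group of order d has φ(d) generators).
Cyclic subgroups by order — order 1: 1; order 2: 7; order 4: 12.
Total: 20.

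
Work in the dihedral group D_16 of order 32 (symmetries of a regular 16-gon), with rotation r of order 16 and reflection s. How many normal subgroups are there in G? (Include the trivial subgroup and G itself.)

8

G has 36 subgroups. Checking conjugation-invariance by order — order 1: 1/1 normal; order 2: 1/17 normal; order 4: 1/9 normal; order 8: 1/5 normal; order 16: 3/3 normal; order 32: 1/1 normal.
Total normal subgroups: 8.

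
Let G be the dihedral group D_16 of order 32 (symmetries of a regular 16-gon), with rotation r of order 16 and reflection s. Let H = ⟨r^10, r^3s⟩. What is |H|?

|⟨r^10⟩| = 8 and |⟨r^3s⟩| = 2, so |H| is a multiple of lcm(8, 2) = 8 and divides |G| = 32.
Closing under the operation: H = {e, r^2, r^4, r^6, r^8, r^10, r^12, r^14, rs, r^3s, r^5s, r^7s, r^9s, r^11s, r^13s, r^15s}, so |H| = 16.

16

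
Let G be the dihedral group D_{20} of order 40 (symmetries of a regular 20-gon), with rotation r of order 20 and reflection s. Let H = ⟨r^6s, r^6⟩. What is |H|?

20

|⟨r^6s⟩| = 2 and |⟨r^6⟩| = 10, so |H| is a multiple of lcm(2, 10) = 10 and divides |G| = 40.
Closing under the operation: H = {e, r^2, r^4, r^6, r^8, r^10, r^12, r^14, r^16, r^18, s, r^2s, r^4s, r^6s, r^8s, r^10s, r^12s, r^14s, r^16s, r^18s}, so |H| = 20.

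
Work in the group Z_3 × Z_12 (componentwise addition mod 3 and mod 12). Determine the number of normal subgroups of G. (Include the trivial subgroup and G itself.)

18

G is abelian, so every subgroup is normal.
G has 18 subgroups in total, hence 18 normal subgroups.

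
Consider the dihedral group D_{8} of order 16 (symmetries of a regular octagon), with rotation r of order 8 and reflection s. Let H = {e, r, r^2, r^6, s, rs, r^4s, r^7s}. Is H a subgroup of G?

No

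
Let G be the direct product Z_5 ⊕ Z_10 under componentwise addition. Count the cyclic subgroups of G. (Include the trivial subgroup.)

14

Each element a generates a cyclic subgroup ⟨a⟩; distinct elements may generate the same one (a cyclic group of order d has φ(d) generators).
Cyclic subgroups by order — order 1: 1; order 2: 1; order 5: 6; order 10: 6.
Total: 14.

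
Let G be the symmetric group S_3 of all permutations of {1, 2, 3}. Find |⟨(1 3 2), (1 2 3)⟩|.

|⟨(1 3 2)⟩| = 3 and |⟨(1 2 3)⟩| = 3, so |H| is a multiple of lcm(3, 3) = 3 and divides |G| = 6.
Closing under the operation: H = {e, (1 2 3), (1 3 2)}, so |H| = 3.

3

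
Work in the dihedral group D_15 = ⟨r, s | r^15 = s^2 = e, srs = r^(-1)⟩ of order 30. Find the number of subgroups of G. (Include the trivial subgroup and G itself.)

28

|G| = 30, so by Lagrange every subgroup order divides 30. Divisors: 1, 2, 3, 5, 6, 10, 15, 30.
Subgroups by order — order 1: 1; order 2: 15; order 3: 1; order 5: 1; order 6: 5; order 10: 3; order 15: 1; order 30: 1.
Total: 1 + 15 + 1 + 1 + 5 + 3 + 1 + 1 = 28.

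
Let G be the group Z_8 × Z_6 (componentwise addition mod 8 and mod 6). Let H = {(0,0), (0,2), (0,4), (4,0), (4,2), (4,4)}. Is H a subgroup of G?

Yes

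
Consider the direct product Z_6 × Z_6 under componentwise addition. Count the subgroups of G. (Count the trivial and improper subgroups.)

|G| = 36, so by Lagrange every subgroup order divides 36. Divisors: 1, 2, 3, 4, 6, 9, 12, 18, 36.
Subgroups by order — order 1: 1; order 2: 3; order 3: 4; order 4: 1; order 6: 12; order 9: 1; order 12: 4; order 18: 3; order 36: 1.
Total: 1 + 3 + 4 + 1 + 12 + 1 + 4 + 3 + 1 = 30.

30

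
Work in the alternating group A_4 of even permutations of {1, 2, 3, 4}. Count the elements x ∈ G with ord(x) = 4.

0

No element of G has order 4 (even though 4 | 12).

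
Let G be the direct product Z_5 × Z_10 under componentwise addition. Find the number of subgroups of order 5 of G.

6

|G| = 50 and 5 | 50, so subgroups of order 5 are possible by Lagrange.
The subgroups of order 5 are: {(0,0), (0,2), (0,4), (0,6), (0,8)}; {(0,0), (1,0), (2,0), (3,0), (4,0)}; {(0,0), (1,2), (2,4), (3,6), (4,8)}; {(0,0), (1,4), (2,8), (3,2), (4,6)}; … (6 in all).
So G has 6 subgroups of order 5.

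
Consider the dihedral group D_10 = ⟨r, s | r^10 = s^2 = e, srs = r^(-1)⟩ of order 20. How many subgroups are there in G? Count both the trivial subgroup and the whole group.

22

|G| = 20, so by Lagrange every subgroup order divides 20. Divisors: 1, 2, 4, 5, 10, 20.
Subgroups by order — order 1: 1; order 2: 11; order 4: 5; order 5: 1; order 10: 3; order 20: 1.
Total: 1 + 11 + 5 + 1 + 3 + 1 = 22.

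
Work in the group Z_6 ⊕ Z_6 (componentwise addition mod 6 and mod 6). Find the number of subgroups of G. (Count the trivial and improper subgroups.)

|G| = 36, so by Lagrange every subgroup order divides 36. Divisors: 1, 2, 3, 4, 6, 9, 12, 18, 36.
Subgroups by order — order 1: 1; order 2: 3; order 3: 4; order 4: 1; order 6: 12; order 9: 1; order 12: 4; order 18: 3; order 36: 1.
Total: 1 + 3 + 4 + 1 + 12 + 1 + 4 + 3 + 1 = 30.

30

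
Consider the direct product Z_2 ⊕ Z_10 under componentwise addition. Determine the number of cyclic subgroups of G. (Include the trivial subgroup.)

Group the elements of G by the cyclic subgroup they generate; each cyclic subgroup of order d accounts for φ(d) elements.
Cyclic subgroups by order — order 1: 1; order 2: 3; order 5: 1; order 10: 3.
Total: 8.

8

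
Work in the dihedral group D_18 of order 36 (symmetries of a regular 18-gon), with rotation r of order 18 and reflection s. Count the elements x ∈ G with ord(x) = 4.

0

No element of G has order 4 (even though 4 | 36).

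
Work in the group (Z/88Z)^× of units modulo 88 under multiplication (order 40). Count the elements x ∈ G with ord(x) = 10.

28

Enumerating element orders in G gives 28 elements of order 10.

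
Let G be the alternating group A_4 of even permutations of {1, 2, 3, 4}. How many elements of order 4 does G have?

No element of G has order 4 (even though 4 | 12).

0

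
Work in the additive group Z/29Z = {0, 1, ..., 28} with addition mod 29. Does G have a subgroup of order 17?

No

17 does not divide |G| = 29, so by Lagrange no subgroup of order 17 exists.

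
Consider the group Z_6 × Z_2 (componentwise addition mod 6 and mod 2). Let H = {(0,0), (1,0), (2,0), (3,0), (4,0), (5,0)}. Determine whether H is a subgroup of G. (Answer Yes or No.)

Yes

|H| = 6 divides |G| = 12, consistent with Lagrange.
H contains the identity, every element's inverse is in H, and H is closed under +: it is a subgroup.
In fact H = ⟨(5,0)⟩.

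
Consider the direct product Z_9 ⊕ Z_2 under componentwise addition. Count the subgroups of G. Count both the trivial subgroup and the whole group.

6

|G| = 18, so by Lagrange every subgroup order divides 18. Divisors: 1, 2, 3, 6, 9, 18.
Subgroups by order — order 1: 1; order 2: 1; order 3: 1; order 6: 1; order 9: 1; order 18: 1.
Total: 1 + 1 + 1 + 1 + 1 + 1 = 6.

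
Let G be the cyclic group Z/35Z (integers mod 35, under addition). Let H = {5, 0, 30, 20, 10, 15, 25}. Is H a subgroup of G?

Yes

|H| = 7 divides |G| = 35, consistent with Lagrange.
H contains the identity, every element's inverse is in H, and H is closed under +: it is a subgroup.
In fact H = ⟨20⟩.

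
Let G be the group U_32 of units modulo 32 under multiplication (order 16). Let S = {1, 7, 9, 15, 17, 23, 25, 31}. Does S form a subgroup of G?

Yes

|S| = 8 divides |G| = 16, consistent with Lagrange.
S contains the identity, every element's inverse is in S, and S is closed under ·: it is a subgroup.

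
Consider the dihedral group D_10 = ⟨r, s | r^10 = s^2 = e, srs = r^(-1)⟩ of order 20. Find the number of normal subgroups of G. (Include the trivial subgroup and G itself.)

G has 22 subgroups. Checking conjugation-invariance by order — order 1: 1/1 normal; order 2: 1/11 normal; order 4: 0/5 normal; order 5: 1/1 normal; order 10: 3/3 normal; order 20: 1/1 normal.
Total normal subgroups: 7.

7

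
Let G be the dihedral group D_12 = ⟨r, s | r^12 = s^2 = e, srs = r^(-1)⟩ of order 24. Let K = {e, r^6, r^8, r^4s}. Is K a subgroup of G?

No

r^8 ∈ K but its inverse r^4 ∉ K, so K is not a subgroup.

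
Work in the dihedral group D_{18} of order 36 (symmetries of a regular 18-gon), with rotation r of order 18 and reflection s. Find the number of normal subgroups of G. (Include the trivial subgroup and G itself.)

G has 45 subgroups. Checking conjugation-invariance by order — order 1: 1/1 normal; order 2: 1/19 normal; order 3: 1/1 normal; order 4: 0/9 normal; order 6: 1/7 normal; order 9: 1/1 normal; order 12: 0/3 normal; order 18: 3/3 normal; order 36: 1/1 normal.
Total normal subgroups: 9.

9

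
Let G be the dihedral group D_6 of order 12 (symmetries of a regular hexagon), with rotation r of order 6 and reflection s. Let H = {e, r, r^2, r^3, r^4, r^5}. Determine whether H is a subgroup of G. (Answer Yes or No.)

|H| = 6 divides |G| = 12, consistent with Lagrange.
H contains the identity, every element's inverse is in H, and H is closed under ·: it is a subgroup.
In fact H = ⟨r^5⟩.

Yes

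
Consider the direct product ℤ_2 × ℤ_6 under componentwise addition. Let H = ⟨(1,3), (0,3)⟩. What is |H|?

|⟨(1,3)⟩| = 2 and |⟨(0,3)⟩| = 2, so |H| is a multiple of lcm(2, 2) = 2 and divides |G| = 12.
Closing under the operation: H = {(0,0), (0,3), (1,0), (1,3)}, so |H| = 4.

4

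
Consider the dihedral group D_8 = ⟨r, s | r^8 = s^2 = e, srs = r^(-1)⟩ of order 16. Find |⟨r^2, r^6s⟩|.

|⟨r^2⟩| = 4 and |⟨r^6s⟩| = 2, so |H| is a multiple of lcm(4, 2) = 4 and divides |G| = 16.
Closing under the operation: H = {e, r^2, r^4, r^6, s, r^2s, r^4s, r^6s}, so |H| = 8.

8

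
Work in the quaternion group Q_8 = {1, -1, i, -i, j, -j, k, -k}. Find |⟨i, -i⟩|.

4

|⟨i⟩| = 4 and |⟨-i⟩| = 4, so |H| is a multiple of lcm(4, 4) = 4 and divides |G| = 8.
Closing under the operation: H = {1, -1, i, -i}, so |H| = 4.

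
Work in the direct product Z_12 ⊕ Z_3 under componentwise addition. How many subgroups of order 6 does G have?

4

|G| = 36 and 6 | 36, so subgroups of order 6 are possible by Lagrange.
The subgroups of order 6 are: {(0,0), (0,1), (0,2), (6,0), (6,1), (6,2)}; {(0,0), (2,0), (4,0), (6,0), (8,0), (10,0)}; {(0,0), (2,2), (4,1), (6,0), (8,2), (10,1)}; {(0,0), (2,1), (4,2), (6,0), (8,1), (10,2)}.
So G has 4 subgroups of order 6.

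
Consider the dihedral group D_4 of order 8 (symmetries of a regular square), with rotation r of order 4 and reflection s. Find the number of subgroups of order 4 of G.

|G| = 8 and 4 | 8, so subgroups of order 4 are possible by Lagrange.
The subgroups of order 4 are: {e, r, r^2, r^3}; {e, r^2, s, r^2s}; {e, r^2, rs, r^3s}.
So G has 3 subgroups of order 4.

3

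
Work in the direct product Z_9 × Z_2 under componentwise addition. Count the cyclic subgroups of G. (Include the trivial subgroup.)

Each element a generates a cyclic subgroup ⟨a⟩; distinct elements may generate the same one (a cyclic group of order d has φ(d) generators).
Cyclic subgroups by order — order 1: 1; order 2: 1; order 3: 1; order 6: 1; order 9: 1; order 18: 1.
Total: 6.

6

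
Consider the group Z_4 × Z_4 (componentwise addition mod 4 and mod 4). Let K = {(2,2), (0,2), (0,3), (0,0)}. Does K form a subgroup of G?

(0,3) ∈ K but its inverse (0,1) ∉ K, so K is not a subgroup.

No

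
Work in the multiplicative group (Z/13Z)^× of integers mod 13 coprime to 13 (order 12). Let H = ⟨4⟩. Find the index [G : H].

2

|⟨4⟩| = 6 and |G| = 12.
By Lagrange, [G : H] = |G|/|H| = 12/6 = 2.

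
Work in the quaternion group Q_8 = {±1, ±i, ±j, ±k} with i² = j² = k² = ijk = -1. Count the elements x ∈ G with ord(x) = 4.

The elements of order 4 are: i, -i, j, -j, k, -k.
That's 6.

6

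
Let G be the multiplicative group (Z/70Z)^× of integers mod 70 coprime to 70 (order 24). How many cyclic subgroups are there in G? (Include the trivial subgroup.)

12

Each element a generates a cyclic subgroup ⟨a⟩; distinct elements may generate the same one (a cyclic group of order d has φ(d) generators).
Cyclic subgroups by order — order 1: 1; order 2: 3; order 3: 1; order 4: 2; order 6: 3; order 12: 2.
Total: 12.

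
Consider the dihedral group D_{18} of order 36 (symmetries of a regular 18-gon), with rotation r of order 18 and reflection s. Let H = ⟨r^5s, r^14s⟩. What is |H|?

|⟨r^5s⟩| = 2 and |⟨r^14s⟩| = 2, so |H| is a multiple of lcm(2, 2) = 2 and divides |G| = 36.
Closing under the operation: H = {e, r^9, r^5s, r^14s}, so |H| = 4.

4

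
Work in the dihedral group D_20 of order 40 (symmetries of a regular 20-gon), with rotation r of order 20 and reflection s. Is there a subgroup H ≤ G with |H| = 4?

Yes

4 | 40. A subgroup of order 4 is {e, r^10, s, r^10s}.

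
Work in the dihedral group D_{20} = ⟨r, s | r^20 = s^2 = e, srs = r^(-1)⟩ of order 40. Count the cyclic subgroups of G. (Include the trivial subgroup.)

A cyclic subgroup of order d is generated by each of its φ(d) elements of order d, so the cyclic subgroups of order d number (#elements of order d)/φ(d).
Cyclic subgroups by order — order 1: 1; order 2: 21; order 4: 1; order 5: 1; order 10: 1; order 20: 1.
Total: 26.

26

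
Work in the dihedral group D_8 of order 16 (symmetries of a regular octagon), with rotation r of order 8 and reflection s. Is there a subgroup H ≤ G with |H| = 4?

Yes

4 | 16. A subgroup of order 4 is {e, r^2, r^4, r^6}.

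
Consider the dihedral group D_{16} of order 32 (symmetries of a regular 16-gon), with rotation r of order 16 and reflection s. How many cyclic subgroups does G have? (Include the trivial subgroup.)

21

Group the elements of G by the cyclic subgroup they generate; each cyclic subgroup of order d accounts for φ(d) elements.
Cyclic subgroups by order — order 1: 1; order 2: 17; order 4: 1; order 8: 1; order 16: 1.
Total: 21.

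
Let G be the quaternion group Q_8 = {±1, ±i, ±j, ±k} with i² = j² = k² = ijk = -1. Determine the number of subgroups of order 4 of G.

|G| = 8 and 4 | 8, so subgroups of order 4 are possible by Lagrange.
The subgroups of order 4 are: {1, -1, i, -i}; {1, -1, j, -j}; {1, -1, k, -k}.
So G has 3 subgroups of order 4.

3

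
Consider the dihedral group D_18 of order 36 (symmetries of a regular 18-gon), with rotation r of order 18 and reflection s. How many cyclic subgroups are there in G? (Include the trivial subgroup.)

24

Group the elements of G by the cyclic subgroup they generate; each cyclic subgroup of order d accounts for φ(d) elements.
Cyclic subgroups by order — order 1: 1; order 2: 19; order 3: 1; order 6: 1; order 9: 1; order 18: 1.
Total: 24.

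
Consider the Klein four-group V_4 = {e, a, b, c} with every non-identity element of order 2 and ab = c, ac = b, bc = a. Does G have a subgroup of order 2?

Yes

2 | 4. A subgroup of order 2 is {e, a}.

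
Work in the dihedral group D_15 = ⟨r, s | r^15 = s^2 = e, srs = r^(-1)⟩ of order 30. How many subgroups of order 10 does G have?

|G| = 30 and 10 | 30, so subgroups of order 10 are possible by Lagrange.
The subgroups of order 10 are: {e, r^3, r^6, r^9, r^12, rs, r^4s, r^7s, r^10s, r^13s}; {e, r^3, r^6, r^9, r^12, r^2s, r^5s, r^8s, r^11s, r^14s}; {e, r^3, r^6, r^9, r^12, s, r^3s, r^6s, r^9s, r^12s}.
So G has 3 subgroups of order 10.

3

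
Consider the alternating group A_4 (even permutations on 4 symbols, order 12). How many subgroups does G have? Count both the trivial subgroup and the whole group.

10

|G| = 12, so by Lagrange every subgroup order divides 12. Divisors: 1, 2, 3, 4, 6, 12.
Subgroups by order — order 1: 1; order 2: 3; order 3: 4; order 4: 1; order 6: 0; order 12: 1.
Total: 1 + 3 + 4 + 1 + 0 + 1 = 10.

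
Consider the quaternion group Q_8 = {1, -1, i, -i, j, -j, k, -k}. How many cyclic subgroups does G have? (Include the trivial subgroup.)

5

Each element a generates a cyclic subgroup ⟨a⟩; distinct elements may generate the same one (a cyclic group of order d has φ(d) generators).
Cyclic subgroups by order — order 1: 1; order 2: 1; order 4: 3.
Total: 5.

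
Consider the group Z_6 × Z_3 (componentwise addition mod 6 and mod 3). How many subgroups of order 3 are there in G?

4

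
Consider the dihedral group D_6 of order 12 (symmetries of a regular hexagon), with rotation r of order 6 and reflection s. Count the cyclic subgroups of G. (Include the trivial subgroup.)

Group the elements of G by the cyclic subgroup they generate; each cyclic subgroup of order d accounts for φ(d) elements.
Cyclic subgroups by order — order 1: 1; order 2: 7; order 3: 1; order 6: 1.
Total: 10.

10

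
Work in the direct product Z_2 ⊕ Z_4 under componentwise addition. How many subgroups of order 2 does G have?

3

|G| = 8 and 2 | 8, so subgroups of order 2 are possible by Lagrange.
The subgroups of order 2 are: {(0,0), (0,2)}; {(0,0), (1,0)}; {(0,0), (1,2)}.
So G has 3 subgroups of order 2.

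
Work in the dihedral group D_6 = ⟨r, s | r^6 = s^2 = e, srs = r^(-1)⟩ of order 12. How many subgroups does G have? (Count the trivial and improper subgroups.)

16

|G| = 12, so by Lagrange every subgroup order divides 12. Divisors: 1, 2, 3, 4, 6, 12.
Subgroups by order — order 1: 1; order 2: 7; order 3: 1; order 4: 3; order 6: 3; order 12: 1.
Total: 1 + 7 + 1 + 3 + 3 + 1 = 16.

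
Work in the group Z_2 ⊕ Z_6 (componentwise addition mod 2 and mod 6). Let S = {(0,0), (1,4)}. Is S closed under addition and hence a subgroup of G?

No

(1,4) ∈ S but its inverse (1,2) ∉ S, so S is not a subgroup.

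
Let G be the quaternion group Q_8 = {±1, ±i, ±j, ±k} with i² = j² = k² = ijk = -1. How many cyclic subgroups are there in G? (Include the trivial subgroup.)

5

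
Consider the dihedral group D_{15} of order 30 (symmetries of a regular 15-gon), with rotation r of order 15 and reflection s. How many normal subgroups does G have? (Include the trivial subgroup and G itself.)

G has 28 subgroups. Checking conjugation-invariance by order — order 1: 1/1 normal; order 2: 0/15 normal; order 3: 1/1 normal; order 5: 1/1 normal; order 6: 0/5 normal; order 10: 0/3 normal; order 15: 1/1 normal; order 30: 1/1 normal.
Total normal subgroups: 5.

5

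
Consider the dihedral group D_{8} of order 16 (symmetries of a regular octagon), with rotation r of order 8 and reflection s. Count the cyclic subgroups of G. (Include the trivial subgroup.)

Each element a generates a cyclic subgroup ⟨a⟩; distinct elements may generate the same one (a cyclic group of order d has φ(d) generators).
Cyclic subgroups by order — order 1: 1; order 2: 9; order 4: 1; order 8: 1.
Total: 12.

12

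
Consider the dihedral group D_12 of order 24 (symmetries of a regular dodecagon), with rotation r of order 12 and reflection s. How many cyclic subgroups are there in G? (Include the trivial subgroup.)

A cyclic subgroup of order d is generated by each of its φ(d) elements of order d, so the cyclic subgroups of order d number (#elements of order d)/φ(d).
Cyclic subgroups by order — order 1: 1; order 2: 13; order 3: 1; order 4: 1; order 6: 1; order 12: 1.
Total: 18.

18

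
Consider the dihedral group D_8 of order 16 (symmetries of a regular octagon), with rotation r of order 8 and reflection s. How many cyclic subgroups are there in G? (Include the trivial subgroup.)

A cyclic subgroup of order d is generated by each of its φ(d) elements of order d, so the cyclic subgroups of order d number (#elements of order d)/φ(d).
Cyclic subgroups by order — order 1: 1; order 2: 9; order 4: 1; order 8: 1.
Total: 12.

12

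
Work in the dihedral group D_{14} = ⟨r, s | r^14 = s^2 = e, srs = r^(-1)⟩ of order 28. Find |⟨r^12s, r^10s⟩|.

14

|⟨r^12s⟩| = 2 and |⟨r^10s⟩| = 2, so |H| is a multiple of lcm(2, 2) = 2 and divides |G| = 28.
Closing under the operation: H = {e, r^2, r^4, r^6, r^8, r^10, r^12, s, r^2s, r^4s, r^6s, r^8s, r^10s, r^12s}, so |H| = 14.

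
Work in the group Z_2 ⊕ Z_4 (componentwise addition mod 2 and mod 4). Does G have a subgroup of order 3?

No

3 does not divide |G| = 8, so by Lagrange no subgroup of order 3 exists.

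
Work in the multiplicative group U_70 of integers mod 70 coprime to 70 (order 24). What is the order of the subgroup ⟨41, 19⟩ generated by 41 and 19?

12

|⟨41⟩| = 2 and |⟨19⟩| = 6, so |H| is a multiple of lcm(2, 6) = 6 and divides |G| = 24.
Closing under the operation: H = {1, 9, 11, 19, 29, 31, 39, 41, 51, 59, 61, 69}, so |H| = 12.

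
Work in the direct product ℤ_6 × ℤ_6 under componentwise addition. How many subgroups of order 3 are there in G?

|G| = 36 and 3 | 36, so subgroups of order 3 are possible by Lagrange.
The subgroups of order 3 are: {(0,0), (0,2), (0,4)}; {(0,0), (2,0), (4,0)}; {(0,0), (2,2), (4,4)}; {(0,0), (2,4), (4,2)}.
So G has 4 subgroups of order 3.

4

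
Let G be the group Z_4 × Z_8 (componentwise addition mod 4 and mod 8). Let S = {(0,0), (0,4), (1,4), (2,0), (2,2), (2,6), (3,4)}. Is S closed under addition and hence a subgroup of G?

No

|S| = 7 does not divide |G| = 32, so by Lagrange S is not a subgroup.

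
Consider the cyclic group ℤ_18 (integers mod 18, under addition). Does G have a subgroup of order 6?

6 | 18. A subgroup of order 6 is {0, 3, 6, 9, 12, 15}.

Yes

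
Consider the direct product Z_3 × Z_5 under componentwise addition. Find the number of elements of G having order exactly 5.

An element (a,b) has order lcm(ord(a), ord(b)); count pairs with lcm equal to 5.
Enumerating gives 4 such elements.

4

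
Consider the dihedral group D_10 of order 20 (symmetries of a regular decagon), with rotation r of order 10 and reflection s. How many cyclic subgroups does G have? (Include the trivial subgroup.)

Group the elements of G by the cyclic subgroup they generate; each cyclic subgroup of order d accounts for φ(d) elements.
Cyclic subgroups by order — order 1: 1; order 2: 11; order 5: 1; order 10: 1.
Total: 14.

14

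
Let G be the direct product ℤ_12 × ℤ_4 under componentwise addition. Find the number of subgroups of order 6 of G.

3

|G| = 48 and 6 | 48, so subgroups of order 6 are possible by Lagrange.
The subgroups of order 6 are: {(0,0), (0,2), (4,0), (4,2), (8,0), (8,2)}; {(0,0), (2,0), (4,0), (6,0), (8,0), (10,0)}; {(0,0), (2,2), (4,0), (6,2), (8,0), (10,2)}.
So G has 3 subgroups of order 6.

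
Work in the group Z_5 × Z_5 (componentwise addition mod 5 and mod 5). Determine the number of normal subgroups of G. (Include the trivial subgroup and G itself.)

G is abelian, so every subgroup is normal.
G has 8 subgroups in total, hence 8 normal subgroups.

8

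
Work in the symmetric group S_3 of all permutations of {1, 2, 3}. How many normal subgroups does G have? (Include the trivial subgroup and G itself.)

3

G has 6 subgroups. Checking conjugation-invariance by order — order 1: 1/1 normal; order 2: 0/3 normal; order 3: 1/1 normal; order 6: 1/1 normal.
Total normal subgroups: 3.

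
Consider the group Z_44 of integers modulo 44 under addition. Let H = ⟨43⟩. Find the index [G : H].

|⟨43⟩| = 44 and |G| = 44.
By Lagrange, [G : H] = |G|/|H| = 44/44 = 1.

1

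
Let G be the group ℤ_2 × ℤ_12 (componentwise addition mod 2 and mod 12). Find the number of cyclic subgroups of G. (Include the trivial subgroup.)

12

Each element a generates a cyclic subgroup ⟨a⟩; distinct elements may generate the same one (a cyclic group of order d has φ(d) generators).
Cyclic subgroups by order — order 1: 1; order 2: 3; order 3: 1; order 4: 2; order 6: 3; order 12: 2.
Total: 12.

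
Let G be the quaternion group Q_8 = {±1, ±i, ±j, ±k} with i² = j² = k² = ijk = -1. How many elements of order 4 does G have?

The elements of order 4 are: i, -i, j, -j, k, -k.
That's 6.

6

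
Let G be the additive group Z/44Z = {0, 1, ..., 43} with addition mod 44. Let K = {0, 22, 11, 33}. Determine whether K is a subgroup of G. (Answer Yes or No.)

Yes

|K| = 4 divides |G| = 44, consistent with Lagrange.
K contains the identity, every element's inverse is in K, and K is closed under +: it is a subgroup.
In fact K = ⟨33⟩.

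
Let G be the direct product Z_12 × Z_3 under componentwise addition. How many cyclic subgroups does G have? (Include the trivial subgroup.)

Group the elements of G by the cyclic subgroup they generate; each cyclic subgroup of order d accounts for φ(d) elements.
Cyclic subgroups by order — order 1: 1; order 2: 1; order 3: 4; order 4: 1; order 6: 4; order 12: 4.
Total: 15.

15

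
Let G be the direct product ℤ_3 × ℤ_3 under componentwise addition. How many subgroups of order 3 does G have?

|G| = 9 and 3 | 9, so subgroups of order 3 are possible by Lagrange.
The subgroups of order 3 are: {(0,0), (0,1), (0,2)}; {(0,0), (1,0), (2,0)}; {(0,0), (1,1), (2,2)}; {(0,0), (1,2), (2,1)}.
So G has 4 subgroups of order 3.

4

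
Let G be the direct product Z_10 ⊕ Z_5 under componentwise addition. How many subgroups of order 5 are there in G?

|G| = 50 and 5 | 50, so subgroups of order 5 are possible by Lagrange.
The subgroups of order 5 are: {(0,0), (0,1), (0,2), (0,3), (0,4)}; {(0,0), (2,0), (4,0), (6,0), (8,0)}; {(0,0), (2,1), (4,2), (6,3), (8,4)}; {(0,0), (2,2), (4,4), (6,1), (8,3)}; … (6 in all).
So G has 6 subgroups of order 5.

6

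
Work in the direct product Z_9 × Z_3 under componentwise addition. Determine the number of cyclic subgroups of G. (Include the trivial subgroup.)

8

Group the elements of G by the cyclic subgroup they generate; each cyclic subgroup of order d accounts for φ(d) elements.
Cyclic subgroups by order — order 1: 1; order 3: 4; order 9: 3.
Total: 8.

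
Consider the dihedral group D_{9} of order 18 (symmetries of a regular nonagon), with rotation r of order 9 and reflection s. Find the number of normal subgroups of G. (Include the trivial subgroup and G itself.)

G has 16 subgroups. Checking conjugation-invariance by order — order 1: 1/1 normal; order 2: 0/9 normal; order 3: 1/1 normal; order 6: 0/3 normal; order 9: 1/1 normal; order 18: 1/1 normal.
Total normal subgroups: 4.

4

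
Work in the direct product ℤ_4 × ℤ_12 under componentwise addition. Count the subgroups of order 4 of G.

7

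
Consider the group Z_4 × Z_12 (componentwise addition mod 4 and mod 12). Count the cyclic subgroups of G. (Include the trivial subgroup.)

20

Each element a generates a cyclic subgroup ⟨a⟩; distinct elements may generate the same one (a cyclic group of order d has φ(d) generators).
Cyclic subgroups by order — order 1: 1; order 2: 3; order 3: 1; order 4: 6; order 6: 3; order 12: 6.
Total: 20.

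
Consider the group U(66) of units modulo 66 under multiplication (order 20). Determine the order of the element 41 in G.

10

Compute successive powers of 41 mod 66: 41, 31, 17, 37, 65, 25, 35, 49, …; 41^10 ≡ 1 (mod 66).
So |⟨41⟩| = 10.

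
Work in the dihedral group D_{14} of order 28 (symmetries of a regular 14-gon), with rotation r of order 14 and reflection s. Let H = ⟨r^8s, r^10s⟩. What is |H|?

|⟨r^8s⟩| = 2 and |⟨r^10s⟩| = 2, so |H| is a multiple of lcm(2, 2) = 2 and divides |G| = 28.
Closing under the operation: H = {e, r^2, r^4, r^6, r^8, r^10, r^12, s, r^2s, r^4s, r^6s, r^8s, r^10s, r^12s}, so |H| = 14.

14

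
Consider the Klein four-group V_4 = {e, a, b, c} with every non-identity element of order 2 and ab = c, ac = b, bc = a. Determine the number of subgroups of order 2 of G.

3

|G| = 4 and 2 | 4, so subgroups of order 2 are possible by Lagrange.
The subgroups of order 2 are: {e, a}; {e, b}; {e, c}.
So G has 3 subgroups of order 2.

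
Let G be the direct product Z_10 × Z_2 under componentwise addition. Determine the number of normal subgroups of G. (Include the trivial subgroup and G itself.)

G is abelian, so every subgroup is normal.
G has 10 subgroups in total, hence 10 normal subgroups.

10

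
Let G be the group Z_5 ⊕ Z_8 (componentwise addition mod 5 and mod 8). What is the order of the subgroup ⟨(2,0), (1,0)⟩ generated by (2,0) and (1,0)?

5

|⟨(2,0)⟩| = 5 and |⟨(1,0)⟩| = 5, so |H| is a multiple of lcm(5, 5) = 5 and divides |G| = 40.
Closing under the operation: H = {(0,0), (1,0), (2,0), (3,0), (4,0)}, so |H| = 5.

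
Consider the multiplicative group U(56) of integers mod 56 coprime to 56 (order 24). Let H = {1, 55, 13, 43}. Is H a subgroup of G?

Yes

|H| = 4 divides |G| = 24, consistent with Lagrange.
H contains the identity, every element's inverse is in H, and H is closed under ·: it is a subgroup.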